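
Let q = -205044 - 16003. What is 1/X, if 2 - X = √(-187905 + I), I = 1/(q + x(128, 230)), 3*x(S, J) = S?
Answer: 663013/62293054910 + I*√20650113021283746/62293054910 ≈ 1.0643e-5 + 0.0023069*I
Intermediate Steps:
x(S, J) = S/3
q = -221047
I = -3/663013 (I = 1/(-221047 + (⅓)*128) = 1/(-221047 + 128/3) = 1/(-663013/3) = -3/663013 ≈ -4.5248e-6)
X = 2 - 2*I*√20650113021283746/663013 (X = 2 - √(-187905 - 3/663013) = 2 - √(-124583457768/663013) = 2 - 2*I*√20650113021283746/663013 ≈ 2.0 - 433.48*I)
1/X = 1/(2 - 2*I*√20650113021283746/663013)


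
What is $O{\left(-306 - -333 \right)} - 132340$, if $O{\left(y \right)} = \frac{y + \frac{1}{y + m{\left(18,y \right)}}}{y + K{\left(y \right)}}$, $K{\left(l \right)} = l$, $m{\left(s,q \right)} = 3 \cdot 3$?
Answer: $- \frac{257267987}{1944} \approx -1.3234 \cdot 10^{5}$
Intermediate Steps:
$m{\left(s,q \right)} = 9$
$O{\left(y \right)} = \frac{y + \frac{1}{9 + y}}{2 y}$ ($O{\left(y \right)} = \frac{y + \frac{1}{y + 9}}{y + y} = \frac{y + \frac{1}{9 + y}}{2 y}$)
$O{\left(-306 - -333 \right)} - 132340 = \frac{1 + \left(-306 - -333\right)^{2} + 9 \left(-306 - -333\right)}{2 \left(-306 - -333\right) \left(9 - -27\right)} - 132340 = \frac{1 + \left(-306 + 333\right)^{2} + 9 \left(-306 + 333\right)}{2 \left(-306 + 333\right) \left(9 + \left(-306 + 333\right)\right)} - 132340 = \frac{1 + 27^{2} + 9 \cdot 27}{2 \cdot 27 \left(9 + 27\right)} - 132340 = \frac{1}{2} \cdot \frac{1}{27} \cdot \frac{1}{36} \left(1 + 729 + 243\right) - 132340 = \frac{1}{2} \cdot \frac{1}{27} \cdot \frac{1}{36} \cdot 973 - 132340 = \frac{973}{1944} - 132340 = - \frac{257267987}{1944}$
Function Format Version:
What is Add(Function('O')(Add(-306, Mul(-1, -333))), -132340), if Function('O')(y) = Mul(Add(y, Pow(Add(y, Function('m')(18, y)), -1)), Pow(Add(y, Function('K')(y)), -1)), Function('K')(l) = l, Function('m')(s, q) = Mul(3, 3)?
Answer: Rational(-257267987, 1944) ≈ -1.3234e+5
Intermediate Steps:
Function('m')(s, q) = 9
Function('O')(y) = Mul(Rational(1, 2), Pow(y, -1), Add(y, Pow(Add(9, y), -1))) (Function('O')(y) = Mul(Add(y, Pow(Add(y, 9), -1)), Pow(Add(y, y), -1)) = Mul(Add(y, Pow(Add(9, y), -1)), Pow(Mul(2, y), -1)) = Mul(Add(y, Pow(Add(9, y), -1)), Mul(Rational(1, 2), Pow(y, -1))) = Mul(Rational(1, 2), Pow(y, -1), Add(y, Pow(Add(9, y), -1))))
Add(Function('O')(Add(-306, Mul(-1, -333))), -132340) = Add(Mul(Rational(1, 2), Pow(Add(-306, Mul(-1, -333)), -1), Pow(Add(9, Add(-306, Mul(-1, -333))), -1), Add(1, Pow(Add(-306, Mul(-1, -333)), 2), Mul(9, Add(-306, Mul(-1, -333))))), -132340) = Add(Mul(Rational(1, 2), Pow(Add(-306, 333), -1), Pow(Add(9, Add(-306, 333)), -1), Add(1, Pow(Add(-306, 333), 2), Mul(9, Add(-306, 333)))), -132340) = Add(Mul(Rational(1, 2), Pow(27, -1), Pow(Add(9, 27), -1), Add(1, Pow(27, 2), Mul(9, 27))), -132340) = Add(Mul(Rational(1, 2), Rational(1, 27), Pow(36, -1), Add(1, 729, 243)), -132340) = Add(Mul(Rational(1, 2), Rational(1, 27), Rational(1, 36), 973), -132340) = Add(Rational(973, 1944), -132340) = Rational(-257267987, 1944)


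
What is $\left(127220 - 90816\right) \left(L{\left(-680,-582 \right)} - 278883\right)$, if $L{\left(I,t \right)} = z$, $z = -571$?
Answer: $-10173243416$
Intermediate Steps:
$L{\left(I,t \right)} = -571$
$\left(127220 - 90816\right) \left(L{\left(-680,-582 \right)} - 278883\right) = \left(127220 - 90816\right) \left(-571 - 278883\right) = 36404 \left(-279454\right) = -10173243416$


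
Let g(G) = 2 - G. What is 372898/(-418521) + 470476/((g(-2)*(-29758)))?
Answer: -60322720183/12454347918 ≈ -4.8435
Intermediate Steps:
372898/(-418521) + 470476/((g(-2)*(-29758))) = 372898/(-418521) + 470476/(((2 - 1*(-2))*(-29758))) = 372898*(-1/418521) + 470476/(((2 + 2)*(-29758))) = -372898/418521 + 470476/((4*(-29758))) = -372898/418521 + 470476/(-119032) = -372898/418521 + 470476*(-1/119032) = -372898/418521 - 117619/29758 = -60322720183/12454347918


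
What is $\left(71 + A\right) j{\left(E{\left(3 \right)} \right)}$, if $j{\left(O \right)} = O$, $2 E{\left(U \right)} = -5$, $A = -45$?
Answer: $-65$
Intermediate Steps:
$E{\left(U \right)} = - \frac{5}{2}$ ($E{\left(U \right)} = \frac{1}{2} \left(-5\right) = - \frac{5}{2}$)
$\left(71 + A\right) j{\left(E{\left(3 \right)} \right)} = \left(71 - 45\right) \left(- \frac{5}{2}\right) = 26 \left(- \frac{5}{2}\right) = -65$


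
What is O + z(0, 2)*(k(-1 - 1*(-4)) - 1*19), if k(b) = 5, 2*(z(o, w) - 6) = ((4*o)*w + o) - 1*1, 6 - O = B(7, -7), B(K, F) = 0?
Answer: -71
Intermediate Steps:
O = 6 (O = 6 - 1*0 = 6 + 0 = 6)
z(o, w) = 11/2 + o/2 + 2*o*w (z(o, w) = 6 + (((4*o)*w + o) - 1*1)/2 = 6 + ((4*o*w + o) - 1)/2 = 6 + ((o + 4*o*w) - 1)/2 = 6 + (-1 + o + 4*o*w)/2 = 6 + (-½ + o/2 + 2*o*w) = 11/2 + o/2 + 2*o*w)
O + z(0, 2)*(k(-1 - 1*(-4)) - 1*19) = 6 + (11/2 + (½)*0 + 2*0*2)*(5 - 1*19) = 6 + (11/2 + 0 + 0)*(5 - 19) = 6 + (11/2)*(-14) = 6 - 77 = -71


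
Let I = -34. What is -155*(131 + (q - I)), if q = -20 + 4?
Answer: -23095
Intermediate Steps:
q = -16
-155*(131 + (q - I)) = -155*(131 + (-16 - 1*(-34))) = -155*(131 + (-16 + 34)) = -155*(131 + 18) = -155*149 = -23095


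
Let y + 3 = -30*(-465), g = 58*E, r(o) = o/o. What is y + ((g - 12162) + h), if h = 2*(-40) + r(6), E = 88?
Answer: 6810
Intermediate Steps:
r(o) = 1
h = -79 (h = 2*(-40) + 1 = -80 + 1 = -79)
g = 5104 (g = 58*88 = 5104)
y = 13947 (y = -3 - 30*(-465) = -3 + 13950 = 13947)
y + ((g - 12162) + h) = 13947 + ((5104 - 12162) - 79) = 13947 + (-7058 - 79) = 13947 - 7137 = 6810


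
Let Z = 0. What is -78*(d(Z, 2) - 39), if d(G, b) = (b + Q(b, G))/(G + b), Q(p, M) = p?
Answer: 2886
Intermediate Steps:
d(G, b) = 2*b/(G + b) (d(G, b) = (b + b)/(G + b) = (2*b)/(G + b) = 2*b/(G + b))
-78*(d(Z, 2) - 39) = -78*(2*2/(0 + 2) - 39) = -78*(2*2/2 - 39) = -78*(2*2*(½) - 39) = -78*(2 - 39) = -78*(-37) = 2886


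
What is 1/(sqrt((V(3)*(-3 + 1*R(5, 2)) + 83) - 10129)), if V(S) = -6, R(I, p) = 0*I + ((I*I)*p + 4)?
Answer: -I*sqrt(647)/2588 ≈ -0.0098285*I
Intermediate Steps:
R(I, p) = 4 + p*I**2 (R(I, p) = 0 + (I**2*p + 4) = 0 + (p*I**2 + 4) = 0 + (4 + p*I**2) = 4 + p*I**2)
1/(sqrt((V(3)*(-3 + 1*R(5, 2)) + 83) - 10129)) = 1/(sqrt((-6*(-3 + 1*(4 + 2*5**2)) + 83) - 10129)) = 1/(sqrt((-6*(-3 + 1*(4 + 2*25)) + 83) - 10129)) = 1/(sqrt((-6*(-3 + 1*(4 + 50)) + 83) - 10129)) = 1/(sqrt((-6*(-3 + 1*54) + 83) - 10129)) = 1/(sqrt((-6*(-3 + 54) + 83) - 10129)) = 1/(sqrt((-6*51 + 83) - 10129)) = 1/(sqrt((-306 + 83) - 10129)) = 1/(sqrt(-223 - 10129)) = 1/(sqrt(-10352)) = 1/(4*I*sqrt(647)) = -I*sqrt(647)/2588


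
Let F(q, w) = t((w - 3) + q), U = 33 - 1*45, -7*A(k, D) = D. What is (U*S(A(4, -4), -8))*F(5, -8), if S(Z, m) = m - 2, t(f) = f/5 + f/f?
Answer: -24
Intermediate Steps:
A(k, D) = -D/7
U = -12 (U = 33 - 45 = -12)
t(f) = 1 + f/5 (t(f) = f*(1/5) + 1 = f/5 + 1 = 1 + f/5)
F(q, w) = 2/5 + q/5 + w/5 (F(q, w) = 1 + ((w - 3) + q)/5 = 1 + ((-3 + w) + q)/5 = 1 + (-3 + q + w)/5 = 1 + (-3/5 + q/5 + w/5) = 2/5 + q/5 + w/5)
S(Z, m) = -2 + m
(U*S(A(4, -4), -8))*F(5, -8) = (-12*(-2 - 8))*(2/5 + (1/5)*5 + (1/5)*(-8)) = (-12*(-10))*(2/5 + 1 - 8/5) = 120*(-1/5) = -24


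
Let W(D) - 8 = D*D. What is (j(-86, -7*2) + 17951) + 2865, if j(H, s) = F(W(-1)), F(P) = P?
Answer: 20825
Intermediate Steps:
W(D) = 8 + D**2 (W(D) = 8 + D*D = 8 + D**2)
j(H, s) = 9 (j(H, s) = 8 + (-1)**2 = 8 + 1 = 9)
(j(-86, -7*2) + 17951) + 2865 = (9 + 17951) + 2865 = 17960 + 2865 = 20825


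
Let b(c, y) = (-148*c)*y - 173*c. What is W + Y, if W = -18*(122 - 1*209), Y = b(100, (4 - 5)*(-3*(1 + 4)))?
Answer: -237734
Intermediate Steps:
b(c, y) = -173*c - 148*c*y (b(c, y) = -148*c*y - 173*c = -173*c - 148*c*y)
Y = -239300 (Y = -1*100*(173 + 148*((4 - 5)*(-3*(1 + 4)))) = -1*100*(173 + 148*(-(-3)*5)) = -1*100*(173 + 148*(-1*(-15))) = -1*100*(173 + 148*15) = -1*100*(173 + 2220) = -1*100*2393 = -239300)
W = 1566 (W = -18*(122 - 209) = -18*(-87) = 1566)
W + Y = 1566 - 239300 = -237734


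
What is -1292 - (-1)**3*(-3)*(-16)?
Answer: -1244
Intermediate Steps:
-1292 - (-1)**3*(-3)*(-16) = -1292 - (-1*(-3))*(-16) = -1292 - 3*(-16) = -1292 - 1*(-48) = -1292 + 48 = -1244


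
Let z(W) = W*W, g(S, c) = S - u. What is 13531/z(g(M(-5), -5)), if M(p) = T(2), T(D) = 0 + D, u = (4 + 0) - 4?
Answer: 13531/4 ≈ 3382.8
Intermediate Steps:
u = 0 (u = 4 - 4 = 0)
T(D) = D
M(p) = 2
g(S, c) = S (g(S, c) = S - 1*0 = S + 0 = S)
z(W) = W²
13531/z(g(M(-5), -5)) = 13531/(2²) = 13531/4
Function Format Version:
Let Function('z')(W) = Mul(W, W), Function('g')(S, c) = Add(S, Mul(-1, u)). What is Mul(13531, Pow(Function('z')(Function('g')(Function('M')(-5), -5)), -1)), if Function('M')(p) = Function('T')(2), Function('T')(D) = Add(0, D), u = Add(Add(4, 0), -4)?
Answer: Rational(13531, 4) ≈ 3382.8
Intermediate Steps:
u = 0 (u = Add(4, -4) = 0)
Function('T')(D) = D
Function('M')(p) = 2
Function('g')(S, c) = S (Function('g')(S, c) = Add(S, Mul(-1, 0)) = Add(S, 0) = S)
Function('z')(W) = Pow(W, 2)
Mul(13531, Pow(Function('z')(Function('g')(Function('M')(-5), -5)), -1)) = Mul(13531, Pow(Pow(2, 2), -1)) = Mul(13531, Pow(4, -1)) = Mul(13531, Rational(1, 4)) = Rational(13531, 4)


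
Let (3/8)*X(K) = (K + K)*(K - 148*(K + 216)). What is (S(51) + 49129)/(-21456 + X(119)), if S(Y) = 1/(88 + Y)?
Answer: -1707233/1091591464 ≈ -0.0015640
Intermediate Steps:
X(K) = 16*K*(-31968 - 147*K)/3 (X(K) = 8*((K + K)*(K - 148*(K + 216)))/3 = 8*((2*K)*(K - 148*(216 + K)))/3 = 8*((2*K)*(K + (-31968 - 148*K)))/3 = 8*((2*K)*(-31968 - 147*K))/3 = 8*(2*K*(-31968 - 147*K))/3 = 16*K*(-31968 - 147*K)/3)
(S(51) + 49129)/(-21456 + X(119)) = (1/(88 + 51) + 49129)/(-21456 - 16*119*(10656 + 49*119)) = (1/139 + 49129)/(-21456 - 16*119*(10656 + 5831)) = (1/139 + 49129)/(-21456 - 16*119*16487) = 6828932/(139*(-21456 - 31391248)) = (6828932/139)/(-31412704) = (6828932/139)*(-1/31412704) = -1707233/1091591464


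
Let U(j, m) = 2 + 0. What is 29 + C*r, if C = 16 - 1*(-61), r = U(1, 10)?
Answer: 183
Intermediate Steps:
U(j, m) = 2
r = 2
C = 77 (C = 16 + 61 = 77)
29 + C*r = 29 + 77*2 = 29 + 154 = 183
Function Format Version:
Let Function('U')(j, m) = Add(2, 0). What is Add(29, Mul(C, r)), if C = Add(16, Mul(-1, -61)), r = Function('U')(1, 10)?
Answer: 183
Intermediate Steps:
Function('U')(j, m) = 2
r = 2
C = 77 (C = Add(16, 61) = 77)
Add(29, Mul(C, r)) = Add(29, Mul(77, 2)) = Add(29, 154) = 183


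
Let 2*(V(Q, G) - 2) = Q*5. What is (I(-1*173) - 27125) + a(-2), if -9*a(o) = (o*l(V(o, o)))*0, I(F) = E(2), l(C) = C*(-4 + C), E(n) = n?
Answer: -27123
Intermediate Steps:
V(Q, G) = 2 + 5*Q/2 (V(Q, G) = 2 + (Q*5)/2 = 2 + (5*Q)/2 = 2 + 5*Q/2)
I(F) = 2
a(o) = 0 (a(o) = -o*((2 + 5*o/2)*(-4 + (2 + 5*o/2)))*0/9 = -o*((2 + 5*o/2)*(-2 + 5*o/2))*0/9 = -o*((-2 + 5*o/2)*(2 + 5*o/2))*0/9 = -o*(-2 + 5*o/2)*(2 + 5*o/2)*0/9 = -⅑*0 = 0)
(I(-1*173) - 27125) + a(-2) = (2 - 27125) + 0 = -27123 + 0 = -27123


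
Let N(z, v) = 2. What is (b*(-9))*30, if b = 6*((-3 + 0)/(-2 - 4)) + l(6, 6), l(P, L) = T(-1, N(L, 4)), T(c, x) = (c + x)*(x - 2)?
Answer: -810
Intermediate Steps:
T(c, x) = (-2 + x)*(c + x) (T(c, x) = (c + x)*(-2 + x) = (-2 + x)*(c + x))
l(P, L) = 0 (l(P, L) = 2² - 2*(-1) - 2*2 - 1*2 = 4 + 2 - 4 - 2 = 0)
b = 3 (b = 6*((-3 + 0)/(-2 - 4)) + 0 = 6*(-3/(-6)) + 0 = 6*(-3*(-⅙)) + 0 = 6*(½) + 0 = 3 + 0 = 3)
(b*(-9))*30 = (3*(-9))*30 = -27*30 = -810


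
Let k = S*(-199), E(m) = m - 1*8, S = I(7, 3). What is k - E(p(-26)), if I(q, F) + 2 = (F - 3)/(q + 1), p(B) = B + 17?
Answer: 415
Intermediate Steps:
p(B) = 17 + B
I(q, F) = -2 + (-3 + F)/(1 + q) (I(q, F) = -2 + (F - 3)/(q + 1) = -2 + (-3 + F)/(1 + q))
S = -2 (S = (-5 + 3 - 2*7)/(1 + 7) = (-5 + 3 - 14)/8 = (⅛)*(-16) = -2)
E(m) = -8 + m (E(m) = m - 8 = -8 + m)
k = 398 (k = -2*(-199) = 398)
k - E(p(-26)) = 398 - (-8 + (17 - 26)) = 398 - (-8 - 9) = 398 - 1*(-17) = 398 + 17 = 415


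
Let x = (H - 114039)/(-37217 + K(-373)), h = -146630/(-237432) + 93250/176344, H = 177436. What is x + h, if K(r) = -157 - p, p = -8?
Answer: -1921709993647/3492195383586 ≈ -0.55029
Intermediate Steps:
h = 749966480/654214197 (h = -146630*(-1/237432) + 93250*(1/176344) = 73315/118716 + 46625/88172 = 749966480/654214197 ≈ 1.1464)
K(r) = -149 (K(r) = -157 - 1*(-8) = -157 + 8 = -149)
x = -63397/37366 (x = (177436 - 114039)/(-37217 - 149) = 63397/(-37366) = 63397*(-1/37366) = -63397/37366 ≈ -1.6966)
x + h = -63397/37366 + 749966480/654214197 = -1921709993647/3492195383586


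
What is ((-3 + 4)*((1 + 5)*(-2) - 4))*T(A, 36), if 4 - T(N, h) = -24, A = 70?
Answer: -448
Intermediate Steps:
T(N, h) = 28 (T(N, h) = 4 - 1*(-24) = 4 + 24 = 28)
((-3 + 4)*((1 + 5)*(-2) - 4))*T(A, 36) = ((-3 + 4)*((1 + 5)*(-2) - 4))*28 = (1*(6*(-2) - 4))*28 = (1*(-12 - 4))*28 = (1*(-16))*28 = -16*28 = -448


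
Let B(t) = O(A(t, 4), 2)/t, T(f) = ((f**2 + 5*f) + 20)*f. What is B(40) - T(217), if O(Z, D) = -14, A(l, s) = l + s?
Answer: -209161967/20 ≈ -1.0458e+7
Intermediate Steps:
T(f) = f*(20 + f**2 + 5*f) (T(f) = (20 + f**2 + 5*f)*f = f*(20 + f**2 + 5*f))
B(t) = -14/t
B(40) - T(217) = -14/40 - 217*(20 + 217**2 + 5*217) = -14*1/40 - 217*(20 + 47089 + 1085) = -7/20 - 217*48194 = -7/20 - 1*10458098 = -7/20 - 10458098 = -209161967/20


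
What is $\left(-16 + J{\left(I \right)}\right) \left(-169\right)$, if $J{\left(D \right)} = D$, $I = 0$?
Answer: $2704$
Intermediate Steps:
$\left(-16 + J{\left(I \right)}\right) \left(-169\right) = \left(-16 + 0\right) \left(-169\right) = \left(-16\right) \left(-169\right) = 2704$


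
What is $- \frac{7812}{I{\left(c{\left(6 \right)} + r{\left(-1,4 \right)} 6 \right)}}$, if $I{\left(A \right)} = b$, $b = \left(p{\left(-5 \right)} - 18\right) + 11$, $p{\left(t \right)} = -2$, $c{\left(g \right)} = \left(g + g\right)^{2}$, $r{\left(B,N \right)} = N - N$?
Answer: $868$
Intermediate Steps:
$r{\left(B,N \right)} = 0$
$c{\left(g \right)} = 4 g^{2}$ ($c{\left(g \right)} = \left(2 g\right)^{2} = 4 g^{2}$)
$b = -9$ ($b = \left(-2 - 18\right) + 11 = -20 + 11 = -9$)
$I{\left(A \right)} = -9$
$- \frac{7812}{I{\left(c{\left(6 \right)} + r{\left(-1,4 \right)} 6 \right)}} = - \frac{7812}{-9} = \left(-7812\right) \left(- \frac{1}{9}\right) = 868$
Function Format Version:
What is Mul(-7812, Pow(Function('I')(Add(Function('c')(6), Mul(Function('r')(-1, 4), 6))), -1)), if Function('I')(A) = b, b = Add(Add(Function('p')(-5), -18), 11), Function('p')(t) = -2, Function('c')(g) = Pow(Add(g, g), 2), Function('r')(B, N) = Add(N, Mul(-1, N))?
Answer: 868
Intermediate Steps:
Function('r')(B, N) = 0
Function('c')(g) = Mul(4, Pow(g, 2)) (Function('c')(g) = Pow(Mul(2, g), 2) = Mul(4, Pow(g, 2)))
b = -9 (b = Add(Add(-2, -18), 11) = Add(-20, 11) = -9)
Function('I')(A) = -9
Mul(-7812, Pow(Function('I')(Add(Function('c')(6), Mul(Function('r')(-1, 4), 6))), -1)) = Mul(-7812, Pow(-9, -1)) = Mul(-7812, Rational(-1, 9)) = 868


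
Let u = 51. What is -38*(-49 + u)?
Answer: -76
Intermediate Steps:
-38*(-49 + u) = -38*(-49 + 51) = -38*2 = -76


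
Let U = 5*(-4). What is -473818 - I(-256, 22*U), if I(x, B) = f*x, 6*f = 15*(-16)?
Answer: -484058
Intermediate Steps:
U = -20
f = -40 (f = (15*(-16))/6 = (1/6)*(-240) = -40)
I(x, B) = -40*x
-473818 - I(-256, 22*U) = -473818 - (-40)*(-256) = -473818 - 1*10240 = -473818 - 10240 = -484058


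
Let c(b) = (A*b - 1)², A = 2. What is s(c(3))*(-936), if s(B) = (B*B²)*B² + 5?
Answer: -9140629680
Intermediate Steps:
c(b) = (-1 + 2*b)² (c(b) = (2*b - 1)² = (-1 + 2*b)²)
s(B) = 5 + B⁵ (s(B) = B³*B² + 5 = B⁵ + 5 = 5 + B⁵)
s(c(3))*(-936) = (5 + ((-1 + 2*3)²)⁵)*(-936) = (5 + ((-1 + 6)²)⁵)*(-936) = (5 + (5²)⁵)*(-936) = (5 + 25⁵)*(-936) = (5 + 9765625)*(-936) = 9765630*(-936) = -9140629680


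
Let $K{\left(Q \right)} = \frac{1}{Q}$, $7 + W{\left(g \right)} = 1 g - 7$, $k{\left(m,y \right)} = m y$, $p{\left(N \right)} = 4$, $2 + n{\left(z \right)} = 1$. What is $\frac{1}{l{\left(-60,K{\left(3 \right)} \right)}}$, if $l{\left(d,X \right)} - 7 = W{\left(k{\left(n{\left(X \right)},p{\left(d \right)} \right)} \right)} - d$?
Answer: $\frac{1}{49} \approx 0.020408$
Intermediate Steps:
$n{\left(z \right)} = -1$ ($n{\left(z \right)} = -2 + 1 = -1$)
$W{\left(g \right)} = -14 + g$ ($W{\left(g \right)} = -7 + \left(1 g - 7\right) = -7 + \left(g - 7\right) = -7 + \left(-7 + g\right) = -14 + g$)
$l{\left(d,X \right)} = -11 - d$ ($l{\left(d,X \right)} = 7 - \left(18 + d\right) = -11 - d$)
$\frac{1}{l{\left(-60,K{\left(3 \right)} \right)}} = \frac{1}{-11 - -60} = \frac{1}{-11 + 60} = \frac{1}{49}$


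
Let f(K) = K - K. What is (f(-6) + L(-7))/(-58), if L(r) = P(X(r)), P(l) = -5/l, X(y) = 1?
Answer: 5/58 ≈ 0.086207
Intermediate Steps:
f(K) = 0
L(r) = -5 (L(r) = -5/1 = -5*1 = -5)
(f(-6) + L(-7))/(-58) = (0 - 5)/(-58) = -1/58*(-5) = 5/58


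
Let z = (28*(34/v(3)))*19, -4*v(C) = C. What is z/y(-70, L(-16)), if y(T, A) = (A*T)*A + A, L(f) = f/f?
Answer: 72352/207 ≈ 349.53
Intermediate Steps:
L(f) = 1
v(C) = -C/4
y(T, A) = A + T*A**2 (y(T, A) = T*A**2 + A = A + T*A**2)
z = -72352/3 (z = (28*(34/((-1/4*3))))*19 = (28*(34/(-3/4)))*19 = (28*(34*(-4/3)))*19 = (28*(-136/3))*19 = -3808/3*19 = -72352/3 ≈ -24117.)
z/y(-70, L(-16)) = -72352/(3*(1 + 1*(-70))) = -72352/(3*(1 - 70)) = -72352/(3*(1*(-69))) = -72352/3/(-69) = -72352/3*(-1/69) = 72352/207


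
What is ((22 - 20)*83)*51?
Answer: 8466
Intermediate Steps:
((22 - 20)*83)*51 = (2*83)*51 = 166*51 = 8466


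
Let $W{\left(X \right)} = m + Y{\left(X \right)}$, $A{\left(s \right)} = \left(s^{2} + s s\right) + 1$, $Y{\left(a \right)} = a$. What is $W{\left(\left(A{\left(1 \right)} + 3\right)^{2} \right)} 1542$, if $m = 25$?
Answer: $94062$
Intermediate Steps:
$A{\left(s \right)} = 1 + 2 s^{2}$ ($A{\left(s \right)} = \left(s^{2} + s^{2}\right) + 1 = 2 s^{2} + 1 = 1 + 2 s^{2}$)
$W{\left(X \right)} = 25 + X$
$W{\left(\left(A{\left(1 \right)} + 3\right)^{2} \right)} 1542 = \left(25 + \left(\left(1 + 2 \cdot 1^{2}\right) + 3\right)^{2}\right) 1542 = \left(25 + \left(\left(1 + 2 \cdot 1\right) + 3\right)^{2}\right) 1542 = \left(25 + \left(\left(1 + 2\right) + 3\right)^{2}\right) 1542 = \left(25 + \left(3 + 3\right)^{2}\right) 1542 = \left(25 + 6^{2}\right) 1542 = \left(25 + 36\right) 1542 = 61 \cdot 1542 = 94062$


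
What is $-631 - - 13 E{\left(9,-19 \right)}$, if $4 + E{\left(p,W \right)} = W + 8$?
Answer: $-826$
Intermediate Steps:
$E{\left(p,W \right)} = 4 + W$ ($E{\left(p,W \right)} = -4 + \left(W + 8\right) = -4 + \left(8 + W\right) = 4 + W$)
$-631 - - 13 E{\left(9,-19 \right)} = -631 - - 13 \left(4 - 19\right) = -631 - \left(-13\right) \left(-15\right) = -631 - 195 = -826$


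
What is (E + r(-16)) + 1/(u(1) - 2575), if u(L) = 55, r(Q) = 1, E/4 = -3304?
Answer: -33301801/2520 ≈ -13215.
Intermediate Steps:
E = -13216 (E = 4*(-3304) = -13216)
(E + r(-16)) + 1/(u(1) - 2575) = (-13216 + 1) + 1/(55 - 2575) = -13215 + 1/(-2520) = -13215 - 1/2520 = -33301801/2520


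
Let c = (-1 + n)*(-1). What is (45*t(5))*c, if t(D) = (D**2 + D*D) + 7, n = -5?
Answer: 15390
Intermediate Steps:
t(D) = 7 + 2*D**2 (t(D) = (D**2 + D**2) + 7 = 2*D**2 + 7 = 7 + 2*D**2)
c = 6 (c = (-1 - 5)*(-1) = -6*(-1) = 6)
(45*t(5))*c = (45*(7 + 2*5**2))*6 = (45*(7 + 2*25))*6 = (45*(7 + 50))*6 = (45*57)*6 = 2565*6 = 15390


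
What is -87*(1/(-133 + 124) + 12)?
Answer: -3103/3 ≈ -1034.3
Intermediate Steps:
-87*(1/(-133 + 124) + 12) = -87*(1/(-9) + 12) = -87*(-1/9 + 12) = -87*107/9 = -3103/3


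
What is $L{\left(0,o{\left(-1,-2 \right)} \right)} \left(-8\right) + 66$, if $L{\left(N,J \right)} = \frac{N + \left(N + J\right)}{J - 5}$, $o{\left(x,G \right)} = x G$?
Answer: $\frac{214}{3} \approx 71.333$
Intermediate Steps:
$o{\left(x,G \right)} = G x$
$L{\left(N,J \right)} = \frac{J + 2 N}{-5 + J}$ ($L{\left(N,J \right)} = \frac{N + \left(J + N\right)}{-5 + J} = \frac{J + 2 N}{-5 + J}$)
$L{\left(0,o{\left(-1,-2 \right)} \right)} \left(-8\right) + 66 = \frac{\left(-2\right) \left(-1\right) + 2 \cdot 0}{-5 - -2} \left(-8\right) + 66 = \frac{2 + 0}{-5 + 2} \left(-8\right) + 66 = \frac{1}{-3} \cdot 2 \left(-8\right) + 66 = \left(- \frac{1}{3}\right) 2 \left(-8\right) + 66 = \left(- \frac{2}{3}\right) \left(-8\right) + 66 = \frac{16}{3} + 66 = \frac{214}{3}$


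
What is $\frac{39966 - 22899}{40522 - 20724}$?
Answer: $\frac{17067}{19798} \approx 0.86206$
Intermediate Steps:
$\frac{39966 - 22899}{40522 - 20724} = \frac{17067}{19798}$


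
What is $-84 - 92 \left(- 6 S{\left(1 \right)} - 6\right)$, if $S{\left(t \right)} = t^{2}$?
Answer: $1020$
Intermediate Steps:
$-84 - 92 \left(- 6 S{\left(1 \right)} - 6\right) = -84 - 92 \left(- 6 \cdot 1^{2} - 6\right) = -84 - 92 \left(\left(-6\right) 1 - 6\right) = -84 - 92 \left(-6 - 6\right) = -84 - -1104 = -84 + 1104 = 1020$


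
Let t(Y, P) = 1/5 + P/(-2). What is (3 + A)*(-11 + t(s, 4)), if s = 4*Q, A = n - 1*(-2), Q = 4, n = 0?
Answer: -64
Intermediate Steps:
A = 2 (A = 0 - 1*(-2) = 0 + 2 = 2)
s = 16 (s = 4*4 = 16)
t(Y, P) = ⅕ - P/2 (t(Y, P) = 1*(⅕) + P*(-½) = ⅕ - P/2)
(3 + A)*(-11 + t(s, 4)) = (3 + 2)*(-11 + (⅕ - ½*4)) = 5*(-11 + (⅕ - 2)) = 5*(-11 - 9/5) = 5*(-64/5) = -64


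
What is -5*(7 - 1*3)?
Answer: -20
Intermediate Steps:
-5*(7 - 1*3) = -5*(7 - 3) = -5*4 = -20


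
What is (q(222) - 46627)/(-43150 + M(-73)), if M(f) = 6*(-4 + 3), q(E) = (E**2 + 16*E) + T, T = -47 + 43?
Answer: -6205/43156 ≈ -0.14378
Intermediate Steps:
T = -4
q(E) = -4 + E**2 + 16*E (q(E) = (E**2 + 16*E) - 4 = -4 + E**2 + 16*E)
M(f) = -6 (M(f) = 6*(-1) = -6)
(q(222) - 46627)/(-43150 + M(-73)) = ((-4 + 222**2 + 16*222) - 46627)/(-43150 - 6) = ((-4 + 49284 + 3552) - 46627)/(-43156) = (52832 - 46627)*(-1/43156) = 6205*(-1/43156) = -6205/43156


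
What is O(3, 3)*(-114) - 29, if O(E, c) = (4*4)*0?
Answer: -29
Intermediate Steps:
O(E, c) = 0 (O(E, c) = 16*0 = 0)
O(3, 3)*(-114) - 29 = 0*(-114) - 29 = 0 - 29 = -29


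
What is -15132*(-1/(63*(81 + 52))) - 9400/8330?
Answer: 32168/47481 ≈ 0.67749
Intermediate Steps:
-15132*(-1/(63*(81 + 52))) - 9400/8330 = -15132/((-63*133)) - 9400*1/8330 = -15132/(-8379) - 940/833 = -15132*(-1/8379) - 940/833 = 5044/2793 - 940/833 = 32168/47481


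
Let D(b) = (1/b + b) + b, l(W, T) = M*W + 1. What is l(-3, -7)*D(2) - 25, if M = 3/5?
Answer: -143/5 ≈ -28.600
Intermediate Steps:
M = ⅗ (M = 3*(⅕) = ⅗ ≈ 0.60000)
l(W, T) = 1 + 3*W/5 (l(W, T) = 3*W/5 + 1 = 1 + 3*W/5)
D(b) = 1/b + 2*b (D(b) = (b + 1/b) + b = 1/b + 2*b)
l(-3, -7)*D(2) - 25 = (1 + (⅗)*(-3))*(1/2 + 2*2) - 25 = (1 - 9/5)*(½ + 4) - 25 = -⅘*9/2 - 25 = -18/5 - 25 = -143/5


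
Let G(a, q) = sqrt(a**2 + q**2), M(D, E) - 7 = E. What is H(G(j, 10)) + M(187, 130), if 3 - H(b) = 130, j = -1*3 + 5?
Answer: 10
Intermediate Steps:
M(D, E) = 7 + E
j = 2 (j = -3 + 5 = 2)
H(b) = -127 (H(b) = 3 - 1*130 = 3 - 130 = -127)
H(G(j, 10)) + M(187, 130) = -127 + (7 + 130) = -127 + 137 = 10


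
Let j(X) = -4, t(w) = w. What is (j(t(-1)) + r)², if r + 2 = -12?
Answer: 324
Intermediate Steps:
r = -14 (r = -2 - 12 = -14)
(j(t(-1)) + r)² = (-4 - 14)² = (-18)² = 324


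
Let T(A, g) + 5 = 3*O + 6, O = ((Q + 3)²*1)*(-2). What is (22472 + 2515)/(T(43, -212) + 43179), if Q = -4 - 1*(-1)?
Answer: 24987/43180 ≈ 0.57867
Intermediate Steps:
Q = -3 (Q = -4 + 1 = -3)
O = 0 (O = ((-3 + 3)²*1)*(-2) = (0²*1)*(-2) = (0*1)*(-2) = 0*(-2) = 0)
T(A, g) = 1 (T(A, g) = -5 + (3*0 + 6) = -5 + (0 + 6) = -5 + 6 = 1)
(22472 + 2515)/(T(43, -212) + 43179) = (22472 + 2515)/(1 + 43179) = 24987/43180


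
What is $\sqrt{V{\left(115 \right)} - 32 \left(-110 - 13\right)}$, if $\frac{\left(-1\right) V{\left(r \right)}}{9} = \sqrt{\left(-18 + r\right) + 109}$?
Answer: $\sqrt{3936 - 9 \sqrt{206}} \approx 61.699$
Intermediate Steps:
$V{\left(r \right)} = - 9 \sqrt{91 + r}$ ($V{\left(r \right)} = - 9 \sqrt{\left(-18 + r\right) + 109} = - 9 \sqrt{91 + r}$)
$\sqrt{V{\left(115 \right)} - 32 \left(-110 - 13\right)} = \sqrt{- 9 \sqrt{91 + 115} - 32 \left(-110 - 13\right)} = \sqrt{- 9 \sqrt{206} - -3936} = \sqrt{- 9 \sqrt{206} + 3936} = \sqrt{3936 - 9 \sqrt{206}}$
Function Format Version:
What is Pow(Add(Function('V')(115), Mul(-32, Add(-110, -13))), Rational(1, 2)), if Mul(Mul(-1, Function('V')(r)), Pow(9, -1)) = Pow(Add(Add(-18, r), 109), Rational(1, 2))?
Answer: Pow(Add(3936, Mul(-9, Pow(206, Rational(1, 2)))), Rational(1, 2)) ≈ 61.699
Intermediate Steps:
Function('V')(r) = Mul(-9, Pow(Add(91, r), Rational(1, 2))) (Function('V')(r) = Mul(-9, Pow(Add(Add(-18, r), 109), Rational(1, 2))) = Mul(-9, Pow(Add(91, r), Rational(1, 2))))
Pow(Add(Function('V')(115), Mul(-32, Add(-110, -13))), Rational(1, 2)) = Pow(Add(Mul(-9, Pow(Add(91, 115), Rational(1, 2))), Mul(-32, Add(-110, -13))), Rational(1, 2)) = Pow(Add(Mul(-9, Pow(206, Rational(1, 2))), Mul(-32, -123)), Rational(1, 2)) = Pow(Add(Mul(-9, Pow(206, Rational(1, 2))), 3936), Rational(1, 2)) = Pow(Add(3936, Mul(-9, Pow(206, Rational(1, 2)))), Rational(1, 2))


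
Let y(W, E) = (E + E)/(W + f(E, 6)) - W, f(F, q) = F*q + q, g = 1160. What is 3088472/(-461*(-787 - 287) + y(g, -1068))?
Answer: 4047442556/647327251 ≈ 6.2525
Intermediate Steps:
f(F, q) = q + F*q
y(W, E) = -W + 2*E/(6 + W + 6*E) (y(W, E) = (E + E)/(W + 6*(1 + E)) - W = (2*E)/(W + (6 + 6*E)) - W = (2*E)/(6 + W + 6*E) - W = 2*E/(6 + W + 6*E) - W = -W + 2*E/(6 + W + 6*E))
3088472/(-461*(-787 - 287) + y(g, -1068)) = 3088472/(-461*(-787 - 287) + (-1*1160² + 2*(-1068) - 6*1160*(1 - 1068))/(6 + 1160 + 6*(-1068))) = 3088472/(-461*(-1074) + (-1*1345600 - 2136 - 6*1160*(-1067))/(6 + 1160 - 6408)) = 3088472/(495114 + (-1345600 - 2136 + 7426320)/(-5242)) = 3088472/(495114 - 1/5242*6078584) = 3088472/(495114 - 3039292/2621) = 3088472/(1294654502/2621) = 3088472*(2621/1294654502) = 4047442556/647327251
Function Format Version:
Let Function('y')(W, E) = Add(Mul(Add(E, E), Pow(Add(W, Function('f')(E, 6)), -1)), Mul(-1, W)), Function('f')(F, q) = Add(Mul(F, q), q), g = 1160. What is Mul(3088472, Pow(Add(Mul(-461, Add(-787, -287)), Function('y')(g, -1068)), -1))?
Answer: Rational(4047442556, 647327251) ≈ 6.2525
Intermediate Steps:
Function('f')(F, q) = Add(q, Mul(F, q))
Function('y')(W, E) = Add(Mul(-1, W), Mul(2, E, Pow(Add(6, W, Mul(6, E)), -1))) (Function('y')(W, E) = Add(Mul(Add(E, E), Pow(Add(W, Mul(6, Add(1, E))), -1)), Mul(-1, W)) = Add(Mul(Mul(2, E), Pow(Add(W, Add(6, Mul(6, E))), -1)), Mul(-1, W)) = Add(Mul(Mul(2, E), Pow(Add(6, W, Mul(6, E)), -1)), Mul(-1, W)) = Add(Mul(2, E, Pow(Add(6, W, Mul(6, E)), -1)), Mul(-1, W)) = Add(Mul(-1, W), Mul(2, E, Pow(Add(6, W, Mul(6, E)), -1))))
Mul(3088472, Pow(Add(Mul(-461, Add(-787, -287)), Function('y')(g, -1068)), -1)) = Mul(3088472, Pow(Add(Mul(-461, Add(-787, -287)), Mul(Pow(Add(6, 1160, Mul(6, -1068)), -1), Add(Mul(-1, Pow(1160, 2)), Mul(2, -1068), Mul(-6, 1160, Add(1, -1068))))), -1)) = Mul(3088472, Pow(Add(Mul(-461, -1074), Mul(Pow(Add(6, 1160, -6408), -1), Add(Mul(-1, 1345600), -2136, Mul(-6, 1160, -1067)))), -1)) = Mul(3088472, Pow(Add(495114, Mul(Pow(-5242, -1), Add(-1345600, -2136, 7426320))), -1)) = Mul(3088472, Pow(Add(495114, Mul(Rational(-1, 5242), 6078584)), -1)) = Mul(3088472, Pow(Add(495114, Rational(-3039292, 2621)), -1)) = Mul(3088472, Pow(Rational(1294654502, 2621), -1)) = Mul(3088472, Rational(2621, 1294654502)) = Rational(4047442556, 647327251)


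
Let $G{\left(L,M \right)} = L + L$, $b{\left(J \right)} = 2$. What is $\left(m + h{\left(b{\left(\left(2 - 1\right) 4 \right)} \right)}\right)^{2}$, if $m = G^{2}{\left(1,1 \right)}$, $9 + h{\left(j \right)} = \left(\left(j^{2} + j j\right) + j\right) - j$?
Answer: $9$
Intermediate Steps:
$h{\left(j \right)} = -9 + 2 j^{2}$ ($h{\left(j \right)} = -9 - \left(- j^{2} - j j\right) = -9 + \left(\left(\left(j^{2} + j^{2}\right) + j\right) - j\right) = -9 + \left(\left(2 j^{2} + j\right) - j\right) = -9 + \left(\left(j + 2 j^{2}\right) - j\right) = -9 + 2 j^{2}$)
$G{\left(L,M \right)} = 2 L$
$m = 4$ ($m = \left(2 \cdot 1\right)^{2} = 2^{2} = 4$)
$\left(m + h{\left(b{\left(\left(2 - 1\right) 4 \right)} \right)}\right)^{2} = \left(4 - \left(9 - 2 \cdot 2^{2}\right)\right)^{2} = \left(4 + \left(-9 + 2 \cdot 4\right)\right)^{2} = \left(4 + \left(-9 + 8\right)\right)^{2} = \left(4 - 1\right)^{2} = 3^{2} = 9$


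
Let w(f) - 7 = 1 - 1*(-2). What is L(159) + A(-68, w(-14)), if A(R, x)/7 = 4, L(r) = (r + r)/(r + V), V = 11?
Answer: 2539/85 ≈ 29.871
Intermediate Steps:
L(r) = 2*r/(11 + r) (L(r) = (r + r)/(r + 11) = (2*r)/(11 + r) = 2*r/(11 + r))
w(f) = 10 (w(f) = 7 + (1 - 1*(-2)) = 7 + (1 + 2) = 7 + 3 = 10)
A(R, x) = 28 (A(R, x) = 7*4 = 28)
L(159) + A(-68, w(-14)) = 2*159/(11 + 159) + 28 = 2*159/170 + 28 = 2*159*(1/170) + 28 = 159/85 + 28 = 2539/85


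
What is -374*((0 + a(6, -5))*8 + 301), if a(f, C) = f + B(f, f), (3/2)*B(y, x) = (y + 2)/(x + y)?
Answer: -1186702/9 ≈ -1.3186e+5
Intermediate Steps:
B(y, x) = 2*(2 + y)/(3*(x + y)) (B(y, x) = 2*((y + 2)/(x + y))/3 = 2*((2 + y)/(x + y))/3 = 2*(2 + y)/(3*(x + y)))
a(f, C) = f + (2 + f)/(3*f) (a(f, C) = f + 2*(2 + f)/(3*(f + f)) = f + 2*(2 + f)/(3*((2*f))) = f + 2*(1/(2*f))*(2 + f)/3 = f + (2 + f)/(3*f))
-374*((0 + a(6, -5))*8 + 301) = -374*((0 + (⅓ + 6 + (⅔)/6))*8 + 301) = -374*((0 + (⅓ + 6 + (⅔)*(⅙)))*8 + 301) = -374*((0 + (⅓ + 6 + ⅑))*8 + 301) = -374*((0 + 58/9)*8 + 301) = -374*((58/9)*8 + 301) = -374*(464/9 + 301) = -374*3173/9 = -1186702/9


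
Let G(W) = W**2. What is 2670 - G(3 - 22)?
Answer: 2309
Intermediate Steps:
2670 - G(3 - 22) = 2670 - (3 - 22)**2 = 2670 - 1*(-19)**2 = 2670 - 1*361 = 2670 - 361 = 2309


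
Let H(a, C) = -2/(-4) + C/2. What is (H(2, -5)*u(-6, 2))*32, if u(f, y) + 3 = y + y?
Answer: -64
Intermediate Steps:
H(a, C) = ½ + C/2 (H(a, C) = -2*(-¼) + C*(½) = ½ + C/2)
u(f, y) = -3 + 2*y (u(f, y) = -3 + (y + y) = -3 + 2*y)
(H(2, -5)*u(-6, 2))*32 = ((½ + (½)*(-5))*(-3 + 2*2))*32 = ((½ - 5/2)*(-3 + 4))*32 = -2*1*32 = -2*32 = -64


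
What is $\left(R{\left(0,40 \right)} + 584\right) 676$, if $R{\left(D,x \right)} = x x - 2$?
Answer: $1475032$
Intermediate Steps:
$R{\left(D,x \right)} = -2 + x^{2}$ ($R{\left(D,x \right)} = x^{2} - 2 = -2 + x^{2}$)
$\left(R{\left(0,40 \right)} + 584\right) 676 = \left(\left(-2 + 40^{2}\right) + 584\right) 676 = \left(\left(-2 + 1600\right) + 584\right) 676 = \left(1598 + 584\right) 676 = 2182 \cdot 676 = 1475032$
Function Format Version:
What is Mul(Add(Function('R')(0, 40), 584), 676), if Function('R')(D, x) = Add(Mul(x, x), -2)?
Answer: 1475032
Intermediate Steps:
Function('R')(D, x) = Add(-2, Pow(x, 2)) (Function('R')(D, x) = Add(Pow(x, 2), -2) = Add(-2, Pow(x, 2)))
Mul(Add(Function('R')(0, 40), 584), 676) = Mul(Add(Add(-2, Pow(40, 2)), 584), 676) = Mul(Add(Add(-2, 1600), 584), 676) = Mul(Add(1598, 584), 676) = Mul(2182, 676) = 1475032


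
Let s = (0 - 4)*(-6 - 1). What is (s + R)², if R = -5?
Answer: 529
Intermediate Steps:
s = 28 (s = -4*(-7) = 28)
(s + R)² = (28 - 5)² = 23² = 529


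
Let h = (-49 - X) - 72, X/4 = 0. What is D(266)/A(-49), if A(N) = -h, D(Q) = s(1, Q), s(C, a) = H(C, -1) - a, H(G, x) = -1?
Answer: -267/121 ≈ -2.2066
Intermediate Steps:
X = 0 (X = 4*0 = 0)
s(C, a) = -1 - a
D(Q) = -1 - Q
h = -121 (h = (-49 - 1*0) - 72 = (-49 + 0) - 72 = -49 - 72 = -121)
A(N) = 121 (A(N) = -1*(-121) = 121)
D(266)/A(-49) = (-1 - 1*266)/121 = (-1 - 266)*(1/121) = -267*1/121 = -267/121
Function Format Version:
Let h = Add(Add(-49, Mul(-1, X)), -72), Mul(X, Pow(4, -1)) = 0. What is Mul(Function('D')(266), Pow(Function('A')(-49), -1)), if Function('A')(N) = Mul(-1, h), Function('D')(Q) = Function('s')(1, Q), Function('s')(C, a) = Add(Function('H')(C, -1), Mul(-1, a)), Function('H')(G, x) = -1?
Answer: Rational(-267, 121) ≈ -2.2066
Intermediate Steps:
X = 0 (X = Mul(4, 0) = 0)
Function('s')(C, a) = Add(-1, Mul(-1, a))
Function('D')(Q) = Add(-1, Mul(-1, Q))
h = -121 (h = Add(Add(-49, Mul(-1, 0)), -72) = Add(Add(-49, 0), -72) = Add(-49, -72) = -121)
Function('A')(N) = 121 (Function('A')(N) = Mul(-1, -121) = 121)
Mul(Function('D')(266), Pow(Function('A')(-49), -1)) = Mul(Add(-1, Mul(-1, 266)), Pow(121, -1)) = Mul(Add(-1, -266), Rational(1, 121)) = Mul(-267, Rational(1, 121)) = Rational(-267, 121)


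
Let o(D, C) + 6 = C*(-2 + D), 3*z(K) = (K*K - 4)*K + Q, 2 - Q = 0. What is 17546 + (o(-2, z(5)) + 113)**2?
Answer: 169363/9 ≈ 18818.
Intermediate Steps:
Q = 2 (Q = 2 - 1*0 = 2 + 0 = 2)
z(K) = 2/3 + K*(-4 + K**2)/3 (z(K) = ((K*K - 4)*K + 2)/3 = ((K**2 - 4)*K + 2)/3 = ((-4 + K**2)*K + 2)/3 = (K*(-4 + K**2) + 2)/3 = (2 + K*(-4 + K**2))/3 = 2/3 + K*(-4 + K**2)/3)
o(D, C) = -6 + C*(-2 + D)
17546 + (o(-2, z(5)) + 113)**2 = 17546 + ((-6 - 2*(2/3 - 4/3*5 + (1/3)*5**3) + (2/3 - 4/3*5 + (1/3)*5**3)*(-2)) + 113)**2 = 17546 + ((-6 - 2*(2/3 - 20/3 + (1/3)*125) + (2/3 - 20/3 + (1/3)*125)*(-2)) + 113)**2 = 17546 + ((-6 - 2*(2/3 - 20/3 + 125/3) + (2/3 - 20/3 + 125/3)*(-2)) + 113)**2 = 17546 + ((-6 - 2*107/3 + (107/3)*(-2)) + 113)**2 = 17546 + ((-6 - 214/3 - 214/3) + 113)**2 = 17546 + (-446/3 + 113)**2 = 17546 + (-107/3)**2 = 17546 + 11449/9 = 169363/9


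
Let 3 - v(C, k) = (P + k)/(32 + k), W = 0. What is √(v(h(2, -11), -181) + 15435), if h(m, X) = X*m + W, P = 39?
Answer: 2*√85679470/149 ≈ 124.25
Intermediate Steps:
h(m, X) = X*m (h(m, X) = X*m + 0 = X*m)
v(C, k) = 3 - (39 + k)/(32 + k)
√(v(h(2, -11), -181) + 15435) = √((57 + 2*(-181))/(32 - 181) + 15435) = √((57 - 362)/(-149) + 15435) = √(-1/149*(-305) + 15435) = √(305/149 + 15435) = √(2300120/149) = 2*√85679470/149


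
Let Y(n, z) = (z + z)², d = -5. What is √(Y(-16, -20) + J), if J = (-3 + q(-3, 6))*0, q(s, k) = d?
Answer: 40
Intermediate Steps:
q(s, k) = -5
J = 0 (J = (-3 - 5)*0 = -8*0 = 0)
Y(n, z) = 4*z² (Y(n, z) = (2*z)² = 4*z²)
√(Y(-16, -20) + J) = √(4*(-20)² + 0) = √(4*400 + 0) = √(1600 + 0) = √1600 = 40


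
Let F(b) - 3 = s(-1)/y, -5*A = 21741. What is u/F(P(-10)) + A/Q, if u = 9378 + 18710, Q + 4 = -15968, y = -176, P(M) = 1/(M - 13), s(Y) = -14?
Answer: 65799789217/7214020 ≈ 9121.1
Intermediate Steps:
A = -21741/5 (A = -⅕*21741 = -21741/5 ≈ -4348.2)
P(M) = 1/(-13 + M)
Q = -15972 (Q = -4 - 15968 = -15972)
F(b) = 271/88 (F(b) = 3 - 14/(-176) = 3 - 14*(-1/176) = 3 + 7/88 = 271/88)
u = 28088
u/F(P(-10)) + A/Q = 28088/(271/88) - 21741/5/(-15972) = 28088*(88/271) - 21741/5*(-1/15972) = 2471744/271 + 7247/26620 = 65799789217/7214020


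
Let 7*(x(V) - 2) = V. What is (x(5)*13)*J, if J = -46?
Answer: -11362/7 ≈ -1623.1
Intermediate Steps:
x(V) = 2 + V/7
(x(5)*13)*J = ((2 + (1/7)*5)*13)*(-46) = ((2 + 5/7)*13)*(-46) = ((19/7)*13)*(-46) = (247/7)*(-46) = -11362/7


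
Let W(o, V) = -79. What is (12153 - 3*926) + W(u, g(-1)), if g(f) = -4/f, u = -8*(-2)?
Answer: 9296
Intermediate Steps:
u = 16
(12153 - 3*926) + W(u, g(-1)) = (12153 - 3*926) - 79 = (12153 - 2778) - 79 = 9375 - 79 = 9296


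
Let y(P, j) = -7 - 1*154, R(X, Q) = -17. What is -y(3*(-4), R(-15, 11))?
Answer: 161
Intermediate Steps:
y(P, j) = -161 (y(P, j) = -7 - 154 = -161)
-y(3*(-4), R(-15, 11)) = -1*(-161) = 161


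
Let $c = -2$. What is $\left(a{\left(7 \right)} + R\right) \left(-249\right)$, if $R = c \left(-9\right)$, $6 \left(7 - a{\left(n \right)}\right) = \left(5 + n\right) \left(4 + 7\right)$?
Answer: $-747$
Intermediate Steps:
$a{\left(n \right)} = - \frac{13}{6} - \frac{11 n}{6}$ ($a{\left(n \right)} = 7 - \frac{\left(5 + n\right) \left(4 + 7\right)}{6} = 7 - \frac{\left(5 + n\right) 11}{6} = 7 - \frac{55 + 11 n}{6} = 7 - \left(\frac{55}{6} + \frac{11 n}{6}\right) = - \frac{13}{6} - \frac{11 n}{6}$)
$R = 18$ ($R = \left(-2\right) \left(-9\right) = 18$)
$\left(a{\left(7 \right)} + R\right) \left(-249\right) = \left(\left(- \frac{13}{6} - \frac{77}{6}\right) + 18\right) \left(-249\right) = \left(-15 + 18\right) \left(-249\right) = 3 \left(-249\right) = -747$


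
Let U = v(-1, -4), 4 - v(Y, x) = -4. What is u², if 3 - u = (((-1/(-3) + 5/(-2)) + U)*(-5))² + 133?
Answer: 1246443025/1296 ≈ 9.6176e+5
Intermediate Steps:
v(Y, x) = 8 (v(Y, x) = 4 - 1*(-4) = 4 + 4 = 8)
U = 8
u = -35305/36 (u = 3 - ((((-1/(-3) + 5/(-2)) + 8)*(-5))² + 133) = 3 - ((((-1*(-⅓) + 5*(-½)) + 8)*(-5))² + 133) = 3 - ((((⅓ - 5/2) + 8)*(-5))² + 133) = 3 - (((-13/6 + 8)*(-5))² + 133) = 3 - (((35/6)*(-5))² + 133) = 3 - ((-175/6)² + 133) = 3 - (30625/36 + 133) = 3 - 1*35413/36 = 3 - 35413/36 = -35305/36 ≈ -980.69)
u² = (-35305/36)² = 1246443025/1296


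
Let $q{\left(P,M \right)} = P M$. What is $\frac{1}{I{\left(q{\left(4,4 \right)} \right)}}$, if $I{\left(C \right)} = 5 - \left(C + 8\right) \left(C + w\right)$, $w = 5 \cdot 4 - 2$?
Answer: $- \frac{1}{811} \approx -0.001233$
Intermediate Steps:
$w = 18$ ($w = 20 - 2 = 18$)
$q{\left(P,M \right)} = M P$
$I{\left(C \right)} = 5 - \left(8 + C\right) \left(18 + C\right)$ ($I{\left(C \right)} = 5 - \left(C + 8\right) \left(C + 18\right) = 5 - \left(8 + C\right) \left(18 + C\right)$)
$\frac{1}{I{\left(q{\left(4,4 \right)} \right)}} = \frac{1}{-139 - \left(4 \cdot 4\right)^{2} - 26 \cdot 4 \cdot 4} = \frac{1}{-139 - 16^{2} - 416} = \frac{1}{-139 - 256 - 416} = \frac{1}{-811} = - \frac{1}{811}$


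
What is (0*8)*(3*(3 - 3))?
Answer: 0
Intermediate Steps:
(0*8)*(3*(3 - 3)) = 0*(3*0) = 0*0 = 0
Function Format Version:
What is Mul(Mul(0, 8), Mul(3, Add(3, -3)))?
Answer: 0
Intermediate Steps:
Mul(Mul(0, 8), Mul(3, Add(3, -3))) = Mul(0, Mul(3, 0)) = Mul(0, 0) = 0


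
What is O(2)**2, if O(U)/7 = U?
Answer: 196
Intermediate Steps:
O(U) = 7*U
O(2)**2 = (7*2)**2 = 14**2 = 196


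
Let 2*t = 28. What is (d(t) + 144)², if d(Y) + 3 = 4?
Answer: 21025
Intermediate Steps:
t = 14 (t = (½)*28 = 14)
d(Y) = 1 (d(Y) = -3 + 4 = 1)
(d(t) + 144)² = (1 + 144)² = 145² = 21025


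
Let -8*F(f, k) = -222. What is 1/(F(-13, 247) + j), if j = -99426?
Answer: -4/397593 ≈ -1.0061e-5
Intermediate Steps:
F(f, k) = 111/4 (F(f, k) = -⅛*(-222) = 111/4)
1/(F(-13, 247) + j) = 1/(111/4 - 99426) = 1/(-397593/4) = -4/397593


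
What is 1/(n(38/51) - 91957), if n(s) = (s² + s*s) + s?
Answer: -2601/239175331 ≈ -1.0875e-5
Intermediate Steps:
n(s) = s + 2*s² (n(s) = (s² + s²) + s = 2*s² + s = s + 2*s²)
1/(n(38/51) - 91957) = 1/((38/51)*(1 + 2*(38/51)) - 91957) = 1/((38*(1/51))*(1 + 2*(38*(1/51))) - 91957) = 1/(38*(1 + 2*(38/51))/51 - 91957) = 1/(38*(1 + 76/51)/51 - 91957) = 1/((38/51)*(127/51) - 91957) = 1/(4826/2601 - 91957) = 1/(-239175331/2601) = -2601/239175331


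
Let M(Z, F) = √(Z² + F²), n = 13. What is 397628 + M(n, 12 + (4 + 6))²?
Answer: 398281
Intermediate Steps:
M(Z, F) = √(F² + Z²)
397628 + M(n, 12 + (4 + 6))² = 397628 + (√((12 + (4 + 6))² + 13²))² = 397628 + (√((12 + 10)² + 169))² = 397628 + (√(22² + 169))² = 397628 + (√(484 + 169))² = 397628 + (√653)² = 397628 + 653 = 398281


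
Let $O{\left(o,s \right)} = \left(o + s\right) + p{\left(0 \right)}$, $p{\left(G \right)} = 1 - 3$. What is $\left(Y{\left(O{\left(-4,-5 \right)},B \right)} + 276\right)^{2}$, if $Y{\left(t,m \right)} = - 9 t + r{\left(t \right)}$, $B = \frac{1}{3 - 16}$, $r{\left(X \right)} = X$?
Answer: $132496$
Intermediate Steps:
$p{\left(G \right)} = -2$
$O{\left(o,s \right)} = -2 + o + s$ ($O{\left(o,s \right)} = \left(o + s\right) - 2 = -2 + o + s$)
$B = - \frac{1}{13}$ ($B = \frac{1}{-13} = - \frac{1}{13} \approx -0.076923$)
$Y{\left(t,m \right)} = - 8 t$ ($Y{\left(t,m \right)} = - 9 t + t = - 8 t$)
$\left(Y{\left(O{\left(-4,-5 \right)},B \right)} + 276\right)^{2} = \left(- 8 \left(-2 - 4 - 5\right) + 276\right)^{2} = \left(\left(-8\right) \left(-11\right) + 276\right)^{2} = \left(88 + 276\right)^{2} = 364^{2} = 132496$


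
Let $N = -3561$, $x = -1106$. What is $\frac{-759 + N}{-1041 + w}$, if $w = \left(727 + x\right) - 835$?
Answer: $\frac{864}{451} \approx 1.9157$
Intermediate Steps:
$w = -1214$ ($w = \left(727 - 1106\right) - 835 = -379 - 835 = -1214$)
$\frac{-759 + N}{-1041 + w} = \frac{-759 - 3561}{-1041 - 1214} = - \frac{4320}{-2255} = \left(-4320\right) \left(- \frac{1}{2255}\right) = \frac{864}{451}$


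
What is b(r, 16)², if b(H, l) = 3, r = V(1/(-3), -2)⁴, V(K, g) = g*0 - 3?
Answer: 9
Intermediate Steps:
V(K, g) = -3 (V(K, g) = 0 - 3 = -3)
r = 81 (r = (-3)⁴ = 81)
b(r, 16)² = 3² = 9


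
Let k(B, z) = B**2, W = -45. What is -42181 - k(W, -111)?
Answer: -44206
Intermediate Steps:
-42181 - k(W, -111) = -42181 - 1*(-45)**2 = -42181 - 1*2025 = -42181 - 2025 = -44206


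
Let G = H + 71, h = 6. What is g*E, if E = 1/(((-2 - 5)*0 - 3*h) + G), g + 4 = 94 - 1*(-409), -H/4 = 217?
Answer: -499/815 ≈ -0.61227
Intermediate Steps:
H = -868 (H = -4*217 = -868)
g = 499 (g = -4 + (94 - 1*(-409)) = -4 + (94 + 409) = -4 + 503 = 499)
G = -797 (G = -868 + 71 = -797)
E = -1/815 (E = 1/(((-2 - 5)*0 - 3*6) - 797) = 1/((-7*0 - 18) - 797) = 1/((0 - 18) - 797) = 1/(-18 - 797) = 1/(-815) = -1/815 ≈ -0.0012270)
g*E = 499*(-1/815) = -499/815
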